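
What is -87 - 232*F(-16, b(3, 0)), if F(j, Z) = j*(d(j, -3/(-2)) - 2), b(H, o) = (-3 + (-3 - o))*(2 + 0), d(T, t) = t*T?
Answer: -96599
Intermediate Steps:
d(T, t) = T*t
b(H, o) = -12 - 2*o (b(H, o) = (-6 - o)*2 = -12 - 2*o)
F(j, Z) = j*(-2 + 3*j/2) (F(j, Z) = j*(j*(-3/(-2)) - 2) = j*(j*(-3*(-1/2)) - 2) = j*(j*(3/2) - 2) = j*(3*j/2 - 2) = j*(-2 + 3*j/2))
-87 - 232*F(-16, b(3, 0)) = -87 - 116*(-16)*(-4 + 3*(-16)) = -87 - 116*(-16)*(-4 - 48) = -87 - 116*(-16)*(-52) = -87 - 232*416 = -87 - 96512 = -96599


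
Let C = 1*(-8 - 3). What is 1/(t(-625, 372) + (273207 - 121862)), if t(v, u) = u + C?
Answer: 1/151706 ≈ 6.5917e-6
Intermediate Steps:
C = -11 (C = 1*(-11) = -11)
t(v, u) = -11 + u (t(v, u) = u - 11 = -11 + u)
1/(t(-625, 372) + (273207 - 121862)) = 1/((-11 + 372) + (273207 - 121862)) = 1/(361 + 151345) = 1/151706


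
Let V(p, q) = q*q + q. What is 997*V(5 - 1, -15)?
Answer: 209370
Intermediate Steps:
V(p, q) = q + q² (V(p, q) = q² + q = q + q²)
997*V(5 - 1, -15) = 997*(-15*(1 - 15)) = 997*(-15*(-14)) = 997*210 = 209370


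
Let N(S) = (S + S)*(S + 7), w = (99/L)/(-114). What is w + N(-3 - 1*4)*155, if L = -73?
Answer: 33/2774 ≈ 0.011896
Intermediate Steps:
w = 33/2774 (w = (99/(-73))/(-114) = (99*(-1/73))*(-1/114) = -99/73*(-1/114) = 33/2774 ≈ 0.011896)
N(S) = 2*S*(7 + S) (N(S) = (2*S)*(7 + S) = 2*S*(7 + S))
w + N(-3 - 1*4)*155 = 33/2774 + (2*(-3 - 1*4)*(7 + (-3 - 1*4)))*155 = 33/2774 + (2*(-3 - 4)*(7 + (-3 - 4)))*155 = 33/2774 + (2*(-7)*(7 - 7))*155 = 33/2774 + (2*(-7)*0)*155 = 33/2774 + 0*155 = 33/2774 + 0 = 33/2774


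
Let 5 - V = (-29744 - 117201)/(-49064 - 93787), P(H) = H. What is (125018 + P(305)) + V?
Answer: 17903083183/142851 ≈ 1.2533e+5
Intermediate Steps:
V = 567310/142851 (V = 5 - (-29744 - 117201)/(-49064 - 93787) = 5 - (-146945)/(-142851) = 5 - (-146945)*(-1)/142851 = 5 - 1*146945/142851 = 5 - 146945/142851 = 567310/142851 ≈ 3.9713)
(125018 + P(305)) + V = (125018 + 305) + 567310/142851 = 125323 + 567310/142851 = 17903083183/142851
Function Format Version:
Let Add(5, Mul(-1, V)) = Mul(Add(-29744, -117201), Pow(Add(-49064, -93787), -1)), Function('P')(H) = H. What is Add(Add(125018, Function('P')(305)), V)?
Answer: Rational(17903083183, 142851) ≈ 1.2533e+5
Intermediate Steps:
V = Rational(567310, 142851) (V = Add(5, Mul(-1, Mul(Add(-29744, -117201), Pow(Add(-49064, -93787), -1)))) = Add(5, Mul(-1, Mul(-146945, Pow(-142851, -1)))) = Add(5, Mul(-1, Mul(-146945, Rational(-1, 142851)))) = Add(5, Mul(-1, Rational(146945, 142851))) = Add(5, Rational(-146945, 142851)) = Rational(567310, 142851) ≈ 3.9713)
Add(Add(125018, Function('P')(305)), V) = Add(Add(125018, 305), Rational(567310, 142851)) = Add(125323, Rational(567310, 142851)) = Rational(17903083183, 142851)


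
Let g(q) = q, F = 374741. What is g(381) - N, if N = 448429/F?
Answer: 142327892/374741 ≈ 379.80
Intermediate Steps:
N = 448429/374741 ≈ 1.1966
g(381) - N = 381 - 1*448429/374741 = 381 - 448429/374741 = 142327892/374741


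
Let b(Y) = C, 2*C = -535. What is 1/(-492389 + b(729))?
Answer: -2/985313 ≈ -2.0298e-6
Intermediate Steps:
C = -535/2 (C = (1/2)*(-535) = -535/2 ≈ -267.50)
b(Y) = -535/2
1/(-492389 + b(729)) = 1/(-492389 - 535/2) = 1/(-985313/2) = -2/985313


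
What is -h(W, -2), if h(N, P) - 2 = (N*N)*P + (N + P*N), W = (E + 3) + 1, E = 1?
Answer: 53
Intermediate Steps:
W = 5 (W = (1 + 3) + 1 = 4 + 1 = 5)
h(N, P) = 2 + N + N*P + P*N² (h(N, P) = 2 + ((N*N)*P + (N + P*N)) = 2 + (N²*P + (N + N*P)) = 2 + (P*N² + (N + N*P)) = 2 + (N + N*P + P*N²) = 2 + N + N*P + P*N²)
-h(W, -2) = -(2 + 5 + 5*(-2) - 2*5²) = -(2 + 5 - 10 - 2*25) = -(2 + 5 - 10 - 50) = -1*(-53) = 53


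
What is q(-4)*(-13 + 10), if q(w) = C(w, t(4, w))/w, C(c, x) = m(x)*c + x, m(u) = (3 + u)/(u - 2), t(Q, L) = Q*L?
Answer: -85/6 ≈ -14.167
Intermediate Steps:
t(Q, L) = L*Q
m(u) = (3 + u)/(-2 + u)
C(c, x) = x + c*(3 + x)/(-2 + x) (C(c, x) = ((3 + x)/(-2 + x))*c + x = c*(3 + x)/(-2 + x) + x = x + c*(3 + x)/(-2 + x))
q(w) = (w*(3 + 4*w) + 4*w*(-2 + 4*w))/(w*(-2 + 4*w)) (q(w) = ((w*(3 + w*4) + (w*4)*(-2 + w*4))/(-2 + w*4))/w = ((w*(3 + 4*w) + (4*w)*(-2 + 4*w))/(-2 + 4*w))/w = ((w*(3 + 4*w) + 4*w*(-2 + 4*w))/(-2 + 4*w))/w = (w*(3 + 4*w) + 4*w*(-2 + 4*w))/(w*(-2 + 4*w)))
q(-4)*(-13 + 10) = (5*(-1 + 4*(-4))/(2*(-1 + 2*(-4))))*(-13 + 10) = (5*(-1 - 16)/(2*(-1 - 8)))*(-3) = ((5/2)*(-17)/(-9))*(-3) = ((5/2)*(-1/9)*(-17))*(-3) = (85/18)*(-3) = -85/6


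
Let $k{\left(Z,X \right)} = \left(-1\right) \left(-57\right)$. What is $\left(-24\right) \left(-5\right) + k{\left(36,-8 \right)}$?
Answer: $177$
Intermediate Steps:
$k{\left(Z,X \right)} = 57$
$\left(-24\right) \left(-5\right) + k{\left(36,-8 \right)} = \left(-24\right) \left(-5\right) + 57 = 120 + 57 = 177$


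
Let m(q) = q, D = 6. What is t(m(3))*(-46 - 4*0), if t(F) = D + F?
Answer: -414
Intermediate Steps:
t(F) = 6 + F
t(m(3))*(-46 - 4*0) = (6 + 3)*(-46 - 4*0) = 9*(-46 + 0) = 9*(-46) = -414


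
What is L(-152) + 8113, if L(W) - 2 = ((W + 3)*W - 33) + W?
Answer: 30578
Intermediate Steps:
L(W) = -31 + W + W*(3 + W) (L(W) = 2 + (((W + 3)*W - 33) + W) = 2 + (((3 + W)*W - 33) + W) = 2 + ((W*(3 + W) - 33) + W) = 2 + ((-33 + W*(3 + W)) + W) = 2 + (-33 + W + W*(3 + W)) = -31 + W + W*(3 + W))
L(-152) + 8113 = (-31 + (-152)² + 4*(-152)) + 8113 = (-31 + 23104 - 608) + 8113 = 22465 + 8113 = 30578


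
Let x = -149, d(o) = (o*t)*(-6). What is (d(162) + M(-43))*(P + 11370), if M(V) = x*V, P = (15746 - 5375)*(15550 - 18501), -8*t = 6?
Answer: -218314866336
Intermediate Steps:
t = -¾ (t = -⅛*6 = -¾ ≈ -0.75000)
d(o) = 9*o/2 (d(o) = (o*(-¾))*(-6) = -3*o/4*(-6) = 9*o/2)
P = -30604821 (P = 10371*(-2951) = -30604821)
M(V) = -149*V
(d(162) + M(-43))*(P + 11370) = ((9/2)*162 - 149*(-43))*(-30604821 + 11370) = (729 + 6407)*(-30593451) = 7136*(-30593451) = -218314866336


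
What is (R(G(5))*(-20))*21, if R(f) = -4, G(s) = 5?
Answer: 1680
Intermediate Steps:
(R(G(5))*(-20))*21 = -4*(-20)*21 = 80*21 = 1680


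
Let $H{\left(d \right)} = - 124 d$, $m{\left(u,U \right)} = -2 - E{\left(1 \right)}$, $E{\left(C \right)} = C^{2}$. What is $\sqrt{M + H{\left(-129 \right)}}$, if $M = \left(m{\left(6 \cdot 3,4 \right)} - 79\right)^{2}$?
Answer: $8 \sqrt{355} \approx 150.73$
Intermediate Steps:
$m{\left(u,U \right)} = -3$ ($m{\left(u,U \right)} = -2 - 1^{2} = -2 - 1 = -3$)
$M = 6724$ ($M = \left(-3 - 79\right)^{2} = \left(-82\right)^{2} = 6724$)
$\sqrt{M + H{\left(-129 \right)}} = \sqrt{6724 - -15996} = \sqrt{6724 + 15996} = \sqrt{22720} = 8 \sqrt{355}$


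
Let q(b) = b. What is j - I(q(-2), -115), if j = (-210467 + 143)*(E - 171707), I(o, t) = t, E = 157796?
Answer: 2925817279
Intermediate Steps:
j = 2925817164 (j = (-210467 + 143)*(157796 - 171707) = -210324*(-13911) = 2925817164)
j - I(q(-2), -115) = 2925817164 - 1*(-115) = 2925817164 + 115 = 2925817279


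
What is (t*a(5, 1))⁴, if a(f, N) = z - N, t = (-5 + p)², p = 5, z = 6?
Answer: 0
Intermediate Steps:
t = 0 (t = (-5 + 5)² = 0² = 0)
a(f, N) = 6 - N
(t*a(5, 1))⁴ = (0*(6 - 1*1))⁴ = (0*(6 - 1))⁴ = (0*5)⁴ = 0⁴ = 0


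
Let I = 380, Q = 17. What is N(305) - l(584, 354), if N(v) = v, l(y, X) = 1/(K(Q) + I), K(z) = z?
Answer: 121084/397 ≈ 305.00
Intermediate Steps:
l(y, X) = 1/397 (l(y, X) = 1/(17 + 380) = 1/397)
N(305) - l(584, 354) = 305 - 1*1/397 = 305 - 1/397 = 121084/397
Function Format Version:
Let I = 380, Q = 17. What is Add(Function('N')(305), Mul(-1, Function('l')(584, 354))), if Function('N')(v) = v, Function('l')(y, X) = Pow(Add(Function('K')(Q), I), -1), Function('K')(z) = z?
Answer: Rational(121084, 397) ≈ 305.00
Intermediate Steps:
Function('l')(y, X) = Rational(1, 397) (Function('l')(y, X) = Pow(Add(17, 380), -1) = Pow(397, -1) = Rational(1, 397))
Add(Function('N')(305), Mul(-1, Function('l')(584, 354))) = Add(305, Mul(-1, Rational(1, 397))) = Add(305, Rational(-1, 397)) = Rational(121084, 397)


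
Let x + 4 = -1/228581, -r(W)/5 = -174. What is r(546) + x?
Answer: 197951145/228581 ≈ 866.00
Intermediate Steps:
r(W) = 870 (r(W) = -5*(-174) = 870)
x = -914325/228581 (x = -4 - 1/228581 = -914325/228581 ≈ -4.0000)
r(546) + x = 870 - 914325/228581 = 197951145/228581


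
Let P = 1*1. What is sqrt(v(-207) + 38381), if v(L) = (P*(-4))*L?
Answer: sqrt(39209) ≈ 198.01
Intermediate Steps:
P = 1
v(L) = -4*L (v(L) = (1*(-4))*L = -4*L)
sqrt(v(-207) + 38381) = sqrt(-4*(-207) + 38381) = sqrt(828 + 38381) = sqrt(39209)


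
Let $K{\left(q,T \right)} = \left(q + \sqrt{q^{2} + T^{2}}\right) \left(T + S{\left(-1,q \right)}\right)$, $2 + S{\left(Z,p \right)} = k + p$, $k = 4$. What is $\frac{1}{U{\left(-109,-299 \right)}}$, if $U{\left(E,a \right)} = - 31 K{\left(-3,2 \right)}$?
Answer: $- \frac{3}{124} - \frac{\sqrt{13}}{124} \approx -0.053271$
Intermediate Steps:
$S{\left(Z,p \right)} = 2 + p$ ($S{\left(Z,p \right)} = -2 + \left(4 + p\right) = 2 + p$)
$K{\left(q,T \right)} = \left(q + \sqrt{T^{2} + q^{2}}\right) \left(2 + T + q\right)$ ($K{\left(q,T \right)} = \left(q + \sqrt{q^{2} + T^{2}}\right) \left(T + \left(2 + q\right)\right) = \left(q + \sqrt{T^{2} + q^{2}}\right) \left(2 + T + q\right)$)
$U{\left(E,a \right)} = 93 - 31 \sqrt{13}$ ($U{\left(E,a \right)} = - 31 \left(2 \left(-3\right) + 2 \sqrt{2^{2} + \left(-3\right)^{2}} - 3 \left(2 - 3\right) + \sqrt{2^{2} + \left(-3\right)^{2}} \left(2 - 3\right)\right) = - 31 \left(-6 + 2 \sqrt{4 + 9} - -3 + \sqrt{4 + 9} \left(-1\right)\right) = - 31 \left(-6 + 2 \sqrt{13} + 3 + \sqrt{13} \left(-1\right)\right) = - 31 \left(-6 + 2 \sqrt{13} + 3 - \sqrt{13}\right) = - 31 \left(-3 + \sqrt{13}\right) = 93 - 31 \sqrt{13}$)
$\frac{1}{U{\left(-109,-299 \right)}} = \frac{1}{93 - 31 \sqrt{13}}$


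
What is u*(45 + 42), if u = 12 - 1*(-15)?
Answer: 2349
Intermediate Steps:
u = 27 (u = 12 + 15 = 27)
u*(45 + 42) = 27*(45 + 42) = 27*87 = 2349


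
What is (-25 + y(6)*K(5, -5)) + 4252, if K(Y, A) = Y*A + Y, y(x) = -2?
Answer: 4267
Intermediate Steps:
K(Y, A) = Y + A*Y (K(Y, A) = A*Y + Y = Y + A*Y)
(-25 + y(6)*K(5, -5)) + 4252 = (-25 - 10*(1 - 5)) + 4252 = (-25 - 10*(-4)) + 4252 = (-25 - 2*(-20)) + 4252 = (-25 + 40) + 4252 = 15 + 4252 = 4267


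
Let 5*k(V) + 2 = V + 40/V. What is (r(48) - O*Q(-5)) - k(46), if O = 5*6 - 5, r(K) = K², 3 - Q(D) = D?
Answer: 240928/115 ≈ 2095.0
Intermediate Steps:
Q(D) = 3 - D
O = 25 (O = 30 - 5 = 25)
k(V) = -⅖ + 8/V + V/5 (k(V) = -⅖ + (V + 40/V)/5 = -⅖ + (8/V + V/5) = -⅖ + 8/V + V/5)
(r(48) - O*Q(-5)) - k(46) = (48² - 25*(3 - 1*(-5))) - (40 + 46*(-2 + 46))/(5*46) = (2304 - 25*(3 + 5)) - (40 + 46*44)/(5*46) = (2304 - 25*8) - (40 + 2024)/(5*46) = (2304 - 1*200) - 2064/(5*46) = (2304 - 200) - 1*1032/115 = 2104 - 1032/115 = 240928/115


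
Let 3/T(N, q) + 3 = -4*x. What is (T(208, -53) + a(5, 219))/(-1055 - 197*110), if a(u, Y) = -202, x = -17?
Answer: 13127/1477125 ≈ 0.0088869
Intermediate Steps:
T(N, q) = 3/65 (T(N, q) = 3/(-3 - 4*(-17)) = 3/(-3 + 68) = 3/65)
(T(208, -53) + a(5, 219))/(-1055 - 197*110) = (3/65 - 202)/(-1055 - 197*110) = -13127/(65*(-1055 - 21670)) = -13127/65/(-22725) = -13127/65*(-1/22725) = 13127/1477125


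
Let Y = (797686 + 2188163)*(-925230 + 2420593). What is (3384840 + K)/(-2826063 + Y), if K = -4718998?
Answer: -667079/2232462646062 ≈ -2.9881e-7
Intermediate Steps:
Y = 4464928118187 (Y = 2985849*1495363 = 4464928118187)
(3384840 + K)/(-2826063 + Y) = (3384840 - 4718998)/(-2826063 + 4464928118187) = -1334158/4464925292124 = -1334158*1/4464925292124 = -667079/2232462646062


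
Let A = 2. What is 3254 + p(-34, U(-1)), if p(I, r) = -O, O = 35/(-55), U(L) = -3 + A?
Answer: 35801/11 ≈ 3254.6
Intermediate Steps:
U(L) = -1 (U(L) = -3 + 2 = -1)
O = -7/11 (O = 35*(-1/55) = -7/11 ≈ -0.63636)
p(I, r) = 7/11 (p(I, r) = -1*(-7/11) = 7/11)
3254 + p(-34, U(-1)) = 3254 + 7/11 = 35801/11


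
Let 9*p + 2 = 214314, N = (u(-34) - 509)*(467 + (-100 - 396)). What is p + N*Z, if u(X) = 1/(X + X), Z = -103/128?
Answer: 934870369/78336 ≈ 11934.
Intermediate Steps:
Z = -103/128 (Z = -103*1/128 = -103/128 ≈ -0.80469)
u(X) = 1/(2*X)
N = 1003777/68 (N = ((½)/(-34) - 509)*(467 + (-100 - 396)) = ((½)*(-1/34) - 509)*(467 - 496) = (-1/68 - 509)*(-29) = -34613/68*(-29) = 1003777/68 ≈ 14761.)
p = 214312/9 (p = -2/9 + (⅑)*214314 = -2/9 + 71438/3 = 214312/9 ≈ 23812.)
p + N*Z = 214312/9 + (1003777/68)*(-103/128) = 214312/9 - 103389031/8704 = 934870369/78336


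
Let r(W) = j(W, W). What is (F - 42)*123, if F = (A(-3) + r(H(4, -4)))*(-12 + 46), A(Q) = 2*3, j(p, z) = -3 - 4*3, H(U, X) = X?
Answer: -42804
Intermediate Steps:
j(p, z) = -15 (j(p, z) = -3 - 12 = -15)
A(Q) = 6
r(W) = -15
F = -306 (F = (6 - 15)*(-12 + 46) = -9*34 = -306)
(F - 42)*123 = (-306 - 42)*123 = -348*123 = -42804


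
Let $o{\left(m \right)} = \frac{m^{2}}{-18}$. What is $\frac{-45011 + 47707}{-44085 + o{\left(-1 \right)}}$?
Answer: $- \frac{48528}{793531} \approx -0.061154$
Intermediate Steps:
$o{\left(m \right)} = - \frac{m^{2}}{18}$ ($o{\left(m \right)} = m^{2} \left(- \frac{1}{18}\right) = - \frac{m^{2}}{18}$)
$\frac{-45011 + 47707}{-44085 + o{\left(-1 \right)}} = \frac{-45011 + 47707}{-44085 - \frac{\left(-1\right)^{2}}{18}} = \frac{2696}{-44085 - \frac{1}{18}} = \frac{2696}{- \frac{793531}{18}} = 2696 \left(- \frac{18}{793531}\right) = - \frac{48528}{793531}$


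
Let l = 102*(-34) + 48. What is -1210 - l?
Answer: 2210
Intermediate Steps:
l = -3420 (l = -3468 + 48 = -3420)
-1210 - l = -1210 - 1*(-3420) = -1210 + 3420 = 2210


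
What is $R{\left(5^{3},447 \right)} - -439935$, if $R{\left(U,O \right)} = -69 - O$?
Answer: $439419$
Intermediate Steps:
$R{\left(5^{3},447 \right)} - -439935 = \left(-69 - 447\right) - -439935 = \left(-69 - 447\right) + 439935 = -516 + 439935 = 439419$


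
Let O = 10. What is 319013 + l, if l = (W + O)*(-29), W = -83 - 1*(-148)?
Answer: 316838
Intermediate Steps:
W = 65 (W = -83 + 148 = 65)
l = -2175 (l = (65 + 10)*(-29) = 75*(-29) = -2175)
319013 + l = 319013 - 2175 = 316838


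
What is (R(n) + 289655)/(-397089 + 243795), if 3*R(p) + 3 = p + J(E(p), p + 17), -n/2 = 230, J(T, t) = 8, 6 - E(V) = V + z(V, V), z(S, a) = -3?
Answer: -434255/229941 ≈ -1.8885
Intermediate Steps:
E(V) = 9 - V (E(V) = 6 - (V - 3) = 6 - (-3 + V) = 6 + (3 - V) = 9 - V)
n = -460 (n = -2*230 = -460)
R(p) = 5/3 + p/3 (R(p) = -1 + (p + 8)/3 = -1 + (8 + p)/3 = -1 + (8/3 + p/3) = 5/3 + p/3)
(R(n) + 289655)/(-397089 + 243795) = ((5/3 + (⅓)*(-460)) + 289655)/(-397089 + 243795) = ((5/3 - 460/3) + 289655)/(-153294) = (-455/3 + 289655)*(-1/153294) = (868510/3)*(-1/153294) = -434255/229941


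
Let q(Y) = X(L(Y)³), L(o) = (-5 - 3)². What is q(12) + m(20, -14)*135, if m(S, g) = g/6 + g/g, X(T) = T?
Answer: 261964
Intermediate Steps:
L(o) = 64 (L(o) = (-8)² = 64)
m(S, g) = 1 + g/6 (m(S, g) = g*(⅙) + 1 = g/6 + 1 = 1 + g/6)
q(Y) = 262144 (q(Y) = 64³ = 262144)
q(12) + m(20, -14)*135 = 262144 + (1 + (⅙)*(-14))*135 = 262144 + (1 - 7/3)*135 = 262144 - 4/3*135 = 262144 - 180 = 261964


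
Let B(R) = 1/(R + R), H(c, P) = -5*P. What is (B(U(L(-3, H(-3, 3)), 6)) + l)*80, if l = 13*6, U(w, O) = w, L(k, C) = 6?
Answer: 18740/3 ≈ 6246.7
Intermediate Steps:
B(R) = 1/(2*R)
l = 78
(B(U(L(-3, H(-3, 3)), 6)) + l)*80 = ((1/2)/6 + 78)*80 = ((1/2)*(1/6) + 78)*80 = (1/12 + 78)*80 = (937/12)*80 = 18740/3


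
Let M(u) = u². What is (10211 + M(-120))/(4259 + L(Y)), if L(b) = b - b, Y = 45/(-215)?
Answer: 24611/4259 ≈ 5.7786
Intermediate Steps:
Y = -9/43 (Y = 45*(-1/215) = -9/43 ≈ -0.20930)
L(b) = 0
(10211 + M(-120))/(4259 + L(Y)) = (10211 + (-120)²)/(4259 + 0) = (10211 + 14400)/4259 = 24611*(1/4259) = 24611/4259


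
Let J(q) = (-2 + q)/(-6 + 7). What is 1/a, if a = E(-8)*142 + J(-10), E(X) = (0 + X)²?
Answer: 1/9076 ≈ 0.00011018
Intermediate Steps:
E(X) = X²
J(q) = -2 + q (J(q) = (-2 + q)/1 = (-2 + q)*1 = -2 + q)
a = 9076 (a = (-8)²*142 + (-2 - 10) = 64*142 - 12 = 9088 - 12 = 9076)
1/a = 1/9076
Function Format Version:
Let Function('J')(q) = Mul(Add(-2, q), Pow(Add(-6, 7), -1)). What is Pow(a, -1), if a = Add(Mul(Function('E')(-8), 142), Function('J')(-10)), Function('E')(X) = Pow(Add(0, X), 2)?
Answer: Rational(1, 9076) ≈ 0.00011018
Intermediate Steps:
Function('E')(X) = Pow(X, 2)
Function('J')(q) = Add(-2, q) (Function('J')(q) = Mul(Add(-2, q), Pow(1, -1)) = Mul(Add(-2, q), 1) = Add(-2, q))
a = 9076 (a = Add(Mul(Pow(-8, 2), 142), Add(-2, -10)) = Add(Mul(64, 142), -12) = Add(9088, -12) = 9076)
Pow(a, -1) = Pow(9076, -1) = Rational(1, 9076)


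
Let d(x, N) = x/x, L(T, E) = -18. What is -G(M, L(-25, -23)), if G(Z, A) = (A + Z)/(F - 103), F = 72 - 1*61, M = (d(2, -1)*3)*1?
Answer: -15/92 ≈ -0.16304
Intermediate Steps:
d(x, N) = 1
M = 3 (M = (1*3)*1 = 3*1 = 3)
F = 11 (F = 72 - 61 = 11)
G(Z, A) = -A/92 - Z/92 (G(Z, A) = (A + Z)/(11 - 103) = (A + Z)/(-92) = (A + Z)*(-1/92) = -A/92 - Z/92)
-G(M, L(-25, -23)) = -(-1/92*(-18) - 1/92*3) = -(9/46 - 3/92) = -1*15/92 = -15/92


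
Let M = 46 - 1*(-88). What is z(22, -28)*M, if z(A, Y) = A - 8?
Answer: 1876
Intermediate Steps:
z(A, Y) = -8 + A
M = 134 (M = 46 + 88 = 134)
z(22, -28)*M = (-8 + 22)*134 = 14*134 = 1876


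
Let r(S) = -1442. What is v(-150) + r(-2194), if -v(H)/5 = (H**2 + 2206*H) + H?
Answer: 1541308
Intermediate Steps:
v(H) = -11035*H - 5*H**2 (v(H) = -5*((H**2 + 2206*H) + H) = -5*(H**2 + 2207*H) = -11035*H - 5*H**2)
v(-150) + r(-2194) = -5*(-150)*(2207 - 150) - 1442 = -5*(-150)*2057 - 1442 = 1542750 - 1442 = 1541308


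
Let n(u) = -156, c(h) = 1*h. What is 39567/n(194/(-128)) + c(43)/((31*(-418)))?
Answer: -85452649/336908 ≈ -253.64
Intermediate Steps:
c(h) = h
39567/n(194/(-128)) + c(43)/((31*(-418))) = 39567/(-156) + 43/((31*(-418))) = 39567*(-1/156) + 43/(-12958) = -13189/52 + 43*(-1/12958) = -13189/52 - 43/12958 = -85452649/336908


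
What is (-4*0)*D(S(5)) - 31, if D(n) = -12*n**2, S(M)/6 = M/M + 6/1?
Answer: -31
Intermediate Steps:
S(M) = 42 (S(M) = 6*(M/M + 6/1) = 6*(1 + 6*1) = 6*(1 + 6) = 6*7 = 42)
(-4*0)*D(S(5)) - 31 = (-4*0)*(-12*42**2) - 31 = 0*(-12*1764) - 31 = 0*(-21168) - 31 = 0 - 31 = -31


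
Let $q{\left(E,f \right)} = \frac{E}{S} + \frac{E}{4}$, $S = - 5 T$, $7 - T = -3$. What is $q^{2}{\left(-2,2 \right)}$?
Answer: $\frac{529}{2500} \approx 0.2116$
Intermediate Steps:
$T = 10$ ($T = 7 - -3 = 7 + 3 = 10$)
$S = -50$ ($S = \left(-5\right) 10 = -50$)
$q{\left(E,f \right)} = \frac{23 E}{100}$ ($q{\left(E,f \right)} = \frac{E}{-50} + \frac{E}{4} = E \left(- \frac{1}{50}\right) + E \frac{1}{4} = - \frac{E}{50} + \frac{E}{4} = \frac{23 E}{100}$)
$q^{2}{\left(-2,2 \right)} = \left(\frac{23}{100} \left(-2\right)\right)^{2} = \left(- \frac{23}{50}\right)^{2} = \frac{529}{2500}$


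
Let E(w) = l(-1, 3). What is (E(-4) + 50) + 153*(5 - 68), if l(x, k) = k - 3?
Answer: -9589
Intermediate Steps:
l(x, k) = -3 + k
E(w) = 0 (E(w) = -3 + 3 = 0)
(E(-4) + 50) + 153*(5 - 68) = (0 + 50) + 153*(5 - 68) = 50 + 153*(-63) = 50 - 9639 = -9589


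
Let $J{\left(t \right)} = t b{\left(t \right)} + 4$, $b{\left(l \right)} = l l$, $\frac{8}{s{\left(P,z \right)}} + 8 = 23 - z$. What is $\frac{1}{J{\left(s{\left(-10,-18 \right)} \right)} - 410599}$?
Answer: $- \frac{35937}{14755552003} \approx -2.4355 \cdot 10^{-6}$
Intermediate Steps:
$s{\left(P,z \right)} = \frac{8}{15 - z}$ ($s{\left(P,z \right)} = \frac{8}{-8 - \left(-23 + z\right)} = \frac{8}{15 - z}$)
$b{\left(l \right)} = l^{2}$
$J{\left(t \right)} = 4 + t^{3}$ ($J{\left(t \right)} = t t^{2} + 4 = t^{3} + 4 = 4 + t^{3}$)
$\frac{1}{J{\left(s{\left(-10,-18 \right)} \right)} - 410599} = \frac{1}{\left(4 + \left(- \frac{8}{-15 - 18}\right)^{3}\right) - 410599} = \frac{1}{\left(4 + \left(- \frac{8}{-33}\right)^{3}\right) - 410599} = \frac{1}{\left(4 + \left(\left(-8\right) \left(- \frac{1}{33}\right)\right)^{3}\right) - 410599} = \frac{1}{\left(4 + \left(\frac{8}{33}\right)^{3}\right) - 410599} = \frac{1}{\left(4 + \frac{512}{35937}\right) - 410599} = \frac{1}{\frac{144260}{35937} - 410599} = \frac{1}{- \frac{14755552003}{35937}} = - \frac{35937}{14755552003}$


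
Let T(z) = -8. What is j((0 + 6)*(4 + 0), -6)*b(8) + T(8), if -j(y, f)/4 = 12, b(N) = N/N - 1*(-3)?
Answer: -200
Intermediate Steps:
b(N) = 4 (b(N) = 1 + 3 = 4)
j(y, f) = -48 (j(y, f) = -4*12 = -48)
j((0 + 6)*(4 + 0), -6)*b(8) + T(8) = -48*4 - 8 = -192 - 8 = -200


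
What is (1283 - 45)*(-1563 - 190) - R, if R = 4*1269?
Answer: -2175290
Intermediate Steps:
R = 5076
(1283 - 45)*(-1563 - 190) - R = (1283 - 45)*(-1563 - 190) - 1*5076 = 1238*(-1753) - 5076 = -2170214 - 5076 = -2175290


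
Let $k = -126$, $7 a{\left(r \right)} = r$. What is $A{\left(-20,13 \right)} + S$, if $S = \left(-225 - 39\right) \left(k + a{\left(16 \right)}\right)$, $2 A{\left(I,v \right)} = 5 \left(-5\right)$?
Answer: $\frac{457073}{14} \approx 32648.0$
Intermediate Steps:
$a{\left(r \right)} = \frac{r}{7}$
$A{\left(I,v \right)} = - \frac{25}{2}$ ($A{\left(I,v \right)} = \frac{5 \left(-5\right)}{2} = \frac{1}{2} \left(-25\right) = - \frac{25}{2}$)
$S = \frac{228624}{7}$ ($S = \left(-225 - 39\right) \left(-126 + \frac{1}{7} \cdot 16\right) = - 264 \left(-126 + \frac{16}{7}\right) = \left(-264\right) \left(- \frac{866}{7}\right) = \frac{228624}{7} \approx 32661.0$)
$A{\left(-20,13 \right)} + S = - \frac{25}{2} + \frac{228624}{7} = \frac{457073}{14}$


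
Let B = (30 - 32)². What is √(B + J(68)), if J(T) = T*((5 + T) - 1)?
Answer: 70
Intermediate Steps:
J(T) = T*(4 + T)
B = 4 (B = (-2)² = 4)
√(B + J(68)) = √(4 + 68*(4 + 68)) = √(4 + 68*72) = √(4 + 4896) = √4900 = 70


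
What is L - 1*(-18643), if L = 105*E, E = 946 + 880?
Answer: 210373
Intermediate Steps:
E = 1826
L = 191730 (L = 105*1826 = 191730)
L - 1*(-18643) = 191730 - 1*(-18643) = 191730 + 18643 = 210373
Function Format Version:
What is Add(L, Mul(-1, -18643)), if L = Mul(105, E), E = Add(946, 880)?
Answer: 210373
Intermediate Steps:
E = 1826
L = 191730 (L = Mul(105, 1826) = 191730)
Add(L, Mul(-1, -18643)) = Add(191730, Mul(-1, -18643)) = Add(191730, 18643) = 210373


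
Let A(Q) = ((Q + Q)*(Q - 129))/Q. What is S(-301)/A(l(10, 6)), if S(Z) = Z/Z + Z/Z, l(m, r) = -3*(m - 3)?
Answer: -1/150 ≈ -0.0066667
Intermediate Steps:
l(m, r) = 9 - 3*m (l(m, r) = -3*(-3 + m) = 9 - 3*m)
S(Z) = 2 (S(Z) = 1 + 1 = 2)
A(Q) = -258 + 2*Q (A(Q) = ((2*Q)*(-129 + Q))/Q = (2*Q*(-129 + Q))/Q = -258 + 2*Q)
S(-301)/A(l(10, 6)) = 2/(-258 + 2*(9 - 3*10)) = 2/(-258 + 2*(9 - 30)) = 2/(-258 + 2*(-21)) = 2/(-258 - 42) = 2/(-300) = 2*(-1/300) = -1/150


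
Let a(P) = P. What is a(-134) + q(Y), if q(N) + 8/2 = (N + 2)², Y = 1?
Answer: -129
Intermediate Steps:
q(N) = -4 + (2 + N)² (q(N) = -4 + (N + 2)² = -4 + (2 + N)²)
a(-134) + q(Y) = -134 + 1*(4 + 1) = -134 + 1*5 = -134 + 5 = -129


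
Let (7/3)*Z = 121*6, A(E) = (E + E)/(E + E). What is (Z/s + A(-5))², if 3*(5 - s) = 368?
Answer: 16507969/6105841 ≈ 2.7036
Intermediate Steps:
s = -353/3 (s = 5 - ⅓*368 = 5 - 368/3 = -353/3 ≈ -117.67)
A(E) = 1 (A(E) = (2*E)/((2*E)) = (2*E)*(1/(2*E)) = 1)
Z = 2178/7 (Z = 3*(121*6)/7 = (3/7)*726 = 2178/7 ≈ 311.14)
(Z/s + A(-5))² = (2178/(7*(-353/3)) + 1)² = ((2178/7)*(-3/353) + 1)² = (-6534/2471 + 1)² = (-4063/2471)² = 16507969/6105841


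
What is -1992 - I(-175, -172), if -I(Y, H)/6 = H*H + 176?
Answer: 176568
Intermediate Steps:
I(Y, H) = -1056 - 6*H**2 (I(Y, H) = -6*(H*H + 176) = -6*(H**2 + 176) = -6*(176 + H**2) = -1056 - 6*H**2)
-1992 - I(-175, -172) = -1992 - (-1056 - 6*(-172)**2) = -1992 - (-1056 - 6*29584) = -1992 - (-1056 - 177504) = -1992 - 1*(-178560) = -1992 + 178560 = 176568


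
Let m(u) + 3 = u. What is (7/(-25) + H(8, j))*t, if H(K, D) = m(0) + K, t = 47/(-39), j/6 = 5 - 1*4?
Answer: -5546/975 ≈ -5.6882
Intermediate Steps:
m(u) = -3 + u
j = 6 (j = 6*(5 - 1*4) = 6*(5 - 4) = 6*1 = 6)
t = -47/39 (t = 47*(-1/39) = -47/39 ≈ -1.2051)
H(K, D) = -3 + K (H(K, D) = (-3 + 0) + K = -3 + K)
(7/(-25) + H(8, j))*t = (7/(-25) + (-3 + 8))*(-47/39) = (7*(-1/25) + 5)*(-47/39) = (-7/25 + 5)*(-47/39) = (118/25)*(-47/39) = -5546/975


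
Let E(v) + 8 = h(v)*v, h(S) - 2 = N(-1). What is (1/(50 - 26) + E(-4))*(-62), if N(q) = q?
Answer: 8897/12 ≈ 741.42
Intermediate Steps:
h(S) = 1 (h(S) = 2 - 1 = 1)
E(v) = -8 + v (E(v) = -8 + 1*v = -8 + v)
(1/(50 - 26) + E(-4))*(-62) = (1/(50 - 26) + (-8 - 4))*(-62) = (1/24 - 12)*(-62) = -287/24*(-62) = 8897/12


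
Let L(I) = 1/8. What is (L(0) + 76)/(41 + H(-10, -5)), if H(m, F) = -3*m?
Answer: 609/568 ≈ 1.0722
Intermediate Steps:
L(I) = 1/8
(L(0) + 76)/(41 + H(-10, -5)) = (1/8 + 76)/(41 - 3*(-10)) = (609/8)/(41 + 30) = (609/8)/71 = (1/71)*(609/8) = 609/568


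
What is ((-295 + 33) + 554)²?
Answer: 85264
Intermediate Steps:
((-295 + 33) + 554)² = (-262 + 554)² = 292² = 85264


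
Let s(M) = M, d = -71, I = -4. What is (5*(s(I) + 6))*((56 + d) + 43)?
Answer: 280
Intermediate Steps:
(5*(s(I) + 6))*((56 + d) + 43) = (5*(-4 + 6))*((56 - 71) + 43) = (5*2)*(-15 + 43) = 10*28 = 280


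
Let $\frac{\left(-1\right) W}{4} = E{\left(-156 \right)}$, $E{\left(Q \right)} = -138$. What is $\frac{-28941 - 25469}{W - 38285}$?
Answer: $\frac{54410}{37733} \approx 1.442$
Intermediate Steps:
$W = 552$ ($W = \left(-4\right) \left(-138\right) = 552$)
$\frac{-28941 - 25469}{W - 38285} = \frac{-28941 - 25469}{552 - 38285} = - \frac{54410}{-37733} = \left(-54410\right) \left(- \frac{1}{37733}\right) = \frac{54410}{37733}$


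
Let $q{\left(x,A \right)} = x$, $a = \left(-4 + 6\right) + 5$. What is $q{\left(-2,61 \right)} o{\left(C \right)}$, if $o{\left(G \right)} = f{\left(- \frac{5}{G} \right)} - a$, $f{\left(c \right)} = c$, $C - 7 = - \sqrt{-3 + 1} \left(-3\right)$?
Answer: $\frac{1008}{67} - \frac{30 i \sqrt{2}}{67} \approx 15.045 - 0.63323 i$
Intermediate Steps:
$a = 7$ ($a = 2 + 5 = 7$)
$C = 7 + 3 i \sqrt{2}$ ($C = 7 + - \sqrt{-3 + 1} \left(-3\right) = 7 + - \sqrt{-2} \left(-3\right) = 7 + - i \sqrt{2} \left(-3\right) = 7 + 3 i \sqrt{2} \approx 7.0 + 4.2426 i$)
$o{\left(G \right)} = -7 - \frac{5}{G}$ ($o{\left(G \right)} = - \frac{5}{G} - 7 = -7 - \frac{5}{G}$)
$q{\left(-2,61 \right)} o{\left(C \right)} = - 2 \left(-7 - \frac{5}{7 + 3 i \sqrt{2}}\right) = 14 + \frac{10}{7 + 3 i \sqrt{2}}$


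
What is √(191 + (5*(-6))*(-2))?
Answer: √251 ≈ 15.843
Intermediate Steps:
√(191 + (5*(-6))*(-2)) = √(191 - 30*(-2)) = √(191 + 60) = √251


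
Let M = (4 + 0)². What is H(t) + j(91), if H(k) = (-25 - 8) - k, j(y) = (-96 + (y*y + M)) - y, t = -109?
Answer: 8186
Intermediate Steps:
M = 16 (M = 4² = 16)
j(y) = -80 + y² - y (j(y) = (-96 + (y*y + 16)) - y = (-96 + (y² + 16)) - y = (-96 + (16 + y²)) - y = (-80 + y²) - y = -80 + y² - y)
H(k) = -33 - k
H(t) + j(91) = (-33 - 1*(-109)) + (-80 + 91² - 1*91) = (-33 + 109) + (-80 + 8281 - 91) = 76 + 8110 = 8186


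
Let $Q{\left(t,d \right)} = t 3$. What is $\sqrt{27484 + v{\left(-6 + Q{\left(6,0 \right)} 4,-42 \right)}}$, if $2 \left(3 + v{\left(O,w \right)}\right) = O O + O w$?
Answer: $7 \sqrt{577} \approx 168.15$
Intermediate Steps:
$Q{\left(t,d \right)} = 3 t$
$v{\left(O,w \right)} = -3 + \frac{O^{2}}{2} + \frac{O w}{2}$ ($v{\left(O,w \right)} = -3 + \frac{O O + O w}{2} = -3 + \frac{O^{2} + O w}{2} = -3 + \left(\frac{O^{2}}{2} + \frac{O w}{2}\right) = -3 + \frac{O^{2}}{2} + \frac{O w}{2}$)
$\sqrt{27484 + v{\left(-6 + Q{\left(6,0 \right)} 4,-42 \right)}} = \sqrt{27484 + \left(-3 + \frac{\left(-6 + 3 \cdot 6 \cdot 4\right)^{2}}{2} + \frac{1}{2} \left(-6 + 3 \cdot 6 \cdot 4\right) \left(-42\right)\right)} = \sqrt{27484 + \left(-3 + \frac{\left(-6 + 18 \cdot 4\right)^{2}}{2} + \frac{1}{2} \left(-6 + 18 \cdot 4\right) \left(-42\right)\right)} = \sqrt{27484 + \left(-3 + \frac{\left(-6 + 72\right)^{2}}{2} + \frac{1}{2} \left(-6 + 72\right) \left(-42\right)\right)} = \sqrt{27484 + \left(-3 + \frac{66^{2}}{2} + \frac{1}{2} \cdot 66 \left(-42\right)\right)} = \sqrt{27484 - -789} = \sqrt{27484 + 789} = \sqrt{28273} = 7 \sqrt{577}$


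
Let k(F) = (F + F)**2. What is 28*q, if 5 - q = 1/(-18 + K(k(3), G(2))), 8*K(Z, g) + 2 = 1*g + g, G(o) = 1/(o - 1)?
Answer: 1274/9 ≈ 141.56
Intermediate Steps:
k(F) = 4*F**2 (k(F) = (2*F)**2 = 4*F**2)
G(o) = 1/(-1 + o)
K(Z, g) = -1/4 + g/4 (K(Z, g) = -1/4 + (1*g + g)/8 = -1/4 + (g + g)/8 = -1/4 + (2*g)/8 = -1/4 + g/4)
q = 91/18 (q = 5 - 1/(-18 + (-1/4 + 1/(4*(-1 + 2)))) = 5 - 1/(-18 + (-1/4 + (1/4)/1)) = 5 - 1/(-18 + (-1/4 + (1/4)*1)) = 5 - 1/(-18 + (-1/4 + 1/4)) = 5 - 1/(-18 + 0) = 5 - 1/(-18) = 5 - 1*(-1/18) = 5 + 1/18 = 91/18 ≈ 5.0556)
28*q = 28*(91/18) = 1274/9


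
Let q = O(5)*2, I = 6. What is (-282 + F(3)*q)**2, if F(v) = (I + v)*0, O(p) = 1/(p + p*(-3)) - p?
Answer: 79524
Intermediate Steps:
O(p) = -p - 1/(2*p) (O(p) = 1/(p - 3*p) - p = 1/(-2*p) - p = -1/(2*p) - p = -p - 1/(2*p))
F(v) = 0 (F(v) = (6 + v)*0 = 0)
q = -51/5 (q = (-1*5 - 1/2/5)*2 = (-5 - 1/2*1/5)*2 = (-5 - 1/10)*2 = -51/10*2 = -51/5 ≈ -10.200)
(-282 + F(3)*q)**2 = (-282 + 0*(-51/5))**2 = (-282 + 0)**2 = (-282)**2 = 79524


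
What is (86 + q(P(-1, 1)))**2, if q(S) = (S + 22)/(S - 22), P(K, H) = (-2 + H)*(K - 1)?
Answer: 179776/25 ≈ 7191.0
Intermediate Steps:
P(K, H) = (-1 + K)*(-2 + H) (P(K, H) = (-2 + H)*(-1 + K) = (-1 + K)*(-2 + H))
q(S) = (22 + S)/(-22 + S)
(86 + q(P(-1, 1)))**2 = (86 + (22 + (2 - 1*1 - 2*(-1) + 1*(-1)))/(-22 + (2 - 1*1 - 2*(-1) + 1*(-1))))**2 = (86 + (22 + (2 - 1 + 2 - 1))/(-22 + (2 - 1 + 2 - 1)))**2 = (86 + (22 + 2)/(-22 + 2))**2 = (86 + 24/(-20))**2 = (86 - 1/20*24)**2 = (86 - 6/5)**2 = (424/5)**2 = 179776/25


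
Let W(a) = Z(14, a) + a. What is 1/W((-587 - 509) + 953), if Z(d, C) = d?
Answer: -1/129 ≈ -0.0077519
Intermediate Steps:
W(a) = 14 + a
1/W((-587 - 509) + 953) = 1/(14 + ((-587 - 509) + 953)) = 1/(14 + (-1096 + 953)) = 1/(14 - 143) = 1/(-129) = -1/129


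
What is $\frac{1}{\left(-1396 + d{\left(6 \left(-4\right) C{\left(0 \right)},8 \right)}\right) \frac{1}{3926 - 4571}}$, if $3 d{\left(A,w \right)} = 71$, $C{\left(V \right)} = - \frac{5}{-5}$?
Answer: $\frac{1935}{4117} \approx 0.47$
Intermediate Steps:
$C{\left(V \right)} = 1$ ($C{\left(V \right)} = \left(-5\right) \left(- \frac{1}{5}\right) = 1$)
$d{\left(A,w \right)} = \frac{71}{3}$ ($d{\left(A,w \right)} = \frac{1}{3} \cdot 71 = \frac{71}{3}$)
$\frac{1}{\left(-1396 + d{\left(6 \left(-4\right) C{\left(0 \right)},8 \right)}\right) \frac{1}{3926 - 4571}} = \frac{1}{\left(-1396 + \frac{71}{3}\right) \frac{1}{3926 - 4571}} = \frac{1}{\left(- \frac{4117}{3}\right) \frac{1}{-645}} = \frac{1}{\left(- \frac{4117}{3}\right) \left(- \frac{1}{645}\right)} = \frac{1}{\frac{4117}{1935}} = \frac{1935}{4117}$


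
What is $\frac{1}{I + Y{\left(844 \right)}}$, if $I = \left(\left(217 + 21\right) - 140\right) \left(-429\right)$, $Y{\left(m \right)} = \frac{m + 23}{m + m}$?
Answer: $- \frac{1688}{70966029} \approx -2.3786 \cdot 10^{-5}$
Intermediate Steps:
$Y{\left(m \right)} = \frac{23 + m}{2 m}$
$I = -42042$ ($I = \left(238 - 140\right) \left(-429\right) = 98 \left(-429\right) = -42042$)
$\frac{1}{I + Y{\left(844 \right)}} = \frac{1}{-42042 + \frac{23 + 844}{2 \cdot 844}} = \frac{1}{-42042 + \frac{1}{2} \cdot \frac{1}{844} \cdot 867} = \frac{1}{-42042 + \frac{867}{1688}} = \frac{1}{- \frac{70966029}{1688}} = - \frac{1688}{70966029}$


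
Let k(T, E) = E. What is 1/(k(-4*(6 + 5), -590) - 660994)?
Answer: -1/661584 ≈ -1.5115e-6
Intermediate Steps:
1/(k(-4*(6 + 5), -590) - 660994) = 1/(-590 - 660994) = 1/(-661584) = -1/661584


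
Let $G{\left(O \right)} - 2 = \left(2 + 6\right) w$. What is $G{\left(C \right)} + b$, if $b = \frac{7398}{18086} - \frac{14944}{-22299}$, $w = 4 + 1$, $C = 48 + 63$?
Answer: $\frac{8686916587}{201649857} \approx 43.079$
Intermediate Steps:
$C = 111$
$w = 5$
$b = \frac{217622593}{201649857}$ ($b = 7398 \cdot \frac{1}{18086} - - \frac{14944}{22299} = \frac{3699}{9043} + \frac{14944}{22299} = \frac{217622593}{201649857} \approx 1.0792$)
$G{\left(O \right)} = 42$ ($G{\left(O \right)} = 2 + \left(2 + 6\right) 5 = 2 + 8 \cdot 5 = 2 + 40 = 42$)
$G{\left(C \right)} + b = 42 + \frac{217622593}{201649857} = \frac{8686916587}{201649857}$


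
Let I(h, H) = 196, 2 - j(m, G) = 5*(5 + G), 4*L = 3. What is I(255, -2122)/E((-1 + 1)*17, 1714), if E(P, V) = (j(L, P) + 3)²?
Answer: 49/100 ≈ 0.49000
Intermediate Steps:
L = ¾ (L = (¼)*3 = ¾ ≈ 0.75000)
j(m, G) = -23 - 5*G (j(m, G) = 2 - 5*(5 + G) = 2 - (25 + 5*G) = 2 + (-25 - 5*G) = -23 - 5*G)
E(P, V) = (-20 - 5*P)² (E(P, V) = ((-23 - 5*P) + 3)² = (-20 - 5*P)²)
I(255, -2122)/E((-1 + 1)*17, 1714) = 196/((25*(4 + (-1 + 1)*17)²)) = 196/((25*(4 + 0*17)²)) = 196/((25*(4 + 0)²)) = 196/((25*4²)) = 196/((25*16)) = 196/400 = 196*(1/400) = 49/100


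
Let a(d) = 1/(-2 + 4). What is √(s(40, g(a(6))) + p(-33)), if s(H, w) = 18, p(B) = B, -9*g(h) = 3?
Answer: I*√15 ≈ 3.873*I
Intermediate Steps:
a(d) = ½ (a(d) = 1/2 = ½)
g(h) = -⅓ (g(h) = -⅑*3 = -⅓)
√(s(40, g(a(6))) + p(-33)) = √(18 - 33) = √(-15) = I*√15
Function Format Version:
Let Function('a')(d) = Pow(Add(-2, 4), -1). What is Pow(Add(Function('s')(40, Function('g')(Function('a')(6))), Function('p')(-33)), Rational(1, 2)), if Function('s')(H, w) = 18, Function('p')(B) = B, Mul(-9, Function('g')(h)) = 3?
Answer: Mul(I, Pow(15, Rational(1, 2))) ≈ Mul(3.8730, I)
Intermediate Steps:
Function('a')(d) = Rational(1, 2) (Function('a')(d) = Pow(2, -1) = Rational(1, 2))
Function('g')(h) = Rational(-1, 3) (Function('g')(h) = Mul(Rational(-1, 9), 3) = Rational(-1, 3))
Pow(Add(Function('s')(40, Function('g')(Function('a')(6))), Function('p')(-33)), Rational(1, 2)) = Pow(Add(18, -33), Rational(1, 2)) = Pow(-15, Rational(1, 2)) = Mul(I, Pow(15, Rational(1, 2)))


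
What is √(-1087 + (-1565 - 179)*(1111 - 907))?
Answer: I*√356863 ≈ 597.38*I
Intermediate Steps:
√(-1087 + (-1565 - 179)*(1111 - 907)) = √(-1087 - 1744*204) = √(-1087 - 355776) = √(-356863) = I*√356863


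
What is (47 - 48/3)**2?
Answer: 961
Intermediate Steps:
(47 - 48/3)**2 = (47 - 48*1/3)**2 = (47 - 16)**2 = 31**2 = 961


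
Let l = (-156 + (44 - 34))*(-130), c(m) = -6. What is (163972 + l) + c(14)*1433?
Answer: 174354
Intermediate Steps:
l = 18980 (l = (-156 + 10)*(-130) = -146*(-130) = 18980)
(163972 + l) + c(14)*1433 = (163972 + 18980) - 6*1433 = 182952 - 8598 = 174354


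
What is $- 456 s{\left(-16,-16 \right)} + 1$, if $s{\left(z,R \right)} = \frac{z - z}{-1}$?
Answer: $1$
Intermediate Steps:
$s{\left(z,R \right)} = 0$ ($s{\left(z,R \right)} = 0 \left(-1\right) = 0$)
$- 456 s{\left(-16,-16 \right)} + 1 = \left(-456\right) 0 + 1 = 0 + 1 = 1$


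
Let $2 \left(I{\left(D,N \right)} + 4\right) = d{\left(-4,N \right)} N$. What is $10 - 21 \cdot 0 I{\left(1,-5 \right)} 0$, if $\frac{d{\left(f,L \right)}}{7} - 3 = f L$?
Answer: $10$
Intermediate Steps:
$d{\left(f,L \right)} = 21 + 7 L f$ ($d{\left(f,L \right)} = 21 + 7 f L = 21 + 7 L f$)
$I{\left(D,N \right)} = -4 + \frac{N \left(21 - 28 N\right)}{2}$ ($I{\left(D,N \right)} = -4 + \frac{\left(21 + 7 N \left(-4\right)\right) N}{2} = -4 + \frac{\left(21 - 28 N\right) N}{2} = -4 + \frac{N \left(21 - 28 N\right)}{2}$)
$10 - 21 \cdot 0 I{\left(1,-5 \right)} 0 = 10 - 21 \cdot 0 \left(-4 + \frac{7}{2} \left(-5\right) \left(3 - -20\right)\right) 0 = 10 - 21 \cdot 0 \left(-4 + \frac{7}{2} \left(-5\right) \left(3 + 20\right)\right) 0 = 10 - 21 \cdot 0 \left(-4 + \frac{7}{2} \left(-5\right) 23\right) 0 = 10 - 21 \cdot 0 \left(-4 - \frac{805}{2}\right) 0 = 10 - 21 \cdot 0 \left(- \frac{813}{2}\right) 0 = 10 - 21 \cdot 0 \cdot 0 = 10 - 0 = 10 + 0 = 10$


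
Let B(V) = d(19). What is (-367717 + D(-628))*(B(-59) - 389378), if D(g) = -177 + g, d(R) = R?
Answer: 143487357398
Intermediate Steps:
B(V) = 19
(-367717 + D(-628))*(B(-59) - 389378) = (-367717 + (-177 - 628))*(19 - 389378) = (-367717 - 805)*(-389359) = -368522*(-389359) = 143487357398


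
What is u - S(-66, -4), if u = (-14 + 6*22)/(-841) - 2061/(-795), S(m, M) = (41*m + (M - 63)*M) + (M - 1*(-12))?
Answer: 542108447/222865 ≈ 2432.5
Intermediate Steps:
S(m, M) = 12 + M + 41*m + M*(-63 + M) (S(m, M) = (41*m + (-63 + M)*M) + (M + 12) = (41*m + M*(-63 + M)) + (12 + M) = 12 + M + 41*m + M*(-63 + M))
u = 546497/222865 (u = (-14 + 132)*(-1/841) - 2061*(-1/795) = 118*(-1/841) + 687/265 = -118/841 + 687/265 = 546497/222865 ≈ 2.4521)
u - S(-66, -4) = 546497/222865 - (12 + (-4)² - 62*(-4) + 41*(-66)) = 546497/222865 - (12 + 16 + 248 - 2706) = 546497/222865 - 1*(-2430) = 546497/222865 + 2430 = 542108447/222865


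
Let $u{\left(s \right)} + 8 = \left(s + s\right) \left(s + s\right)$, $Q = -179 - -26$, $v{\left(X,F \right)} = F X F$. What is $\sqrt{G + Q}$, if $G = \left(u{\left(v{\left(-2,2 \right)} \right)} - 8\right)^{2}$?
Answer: $3 \sqrt{6383} \approx 239.68$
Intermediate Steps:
$v{\left(X,F \right)} = X F^{2}$
$Q = -153$ ($Q = -179 + 26 = -153$)
$u{\left(s \right)} = -8 + 4 s^{2}$ ($u{\left(s \right)} = -8 + \left(s + s\right) \left(s + s\right) = -8 + 2 s 2 s = -8 + 4 s^{2}$)
$G = 57600$ ($G = \left(\left(-8 + 4 \left(- 2 \cdot 2^{2}\right)^{2}\right) - 8\right)^{2} = \left(\left(-8 + 4 \left(\left(-2\right) 4\right)^{2}\right) - 8\right)^{2} = \left(\left(-8 + 4 \left(-8\right)^{2}\right) - 8\right)^{2} = \left(\left(-8 + 4 \cdot 64\right) - 8\right)^{2} = \left(\left(-8 + 256\right) - 8\right)^{2} = \left(248 - 8\right)^{2} = 240^{2} = 57600$)
$\sqrt{G + Q} = \sqrt{57600 - 153} = \sqrt{57447} = 3 \sqrt{6383}$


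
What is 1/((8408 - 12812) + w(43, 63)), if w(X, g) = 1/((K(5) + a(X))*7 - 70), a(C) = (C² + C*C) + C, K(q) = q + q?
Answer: -26187/115327547 ≈ -0.00022707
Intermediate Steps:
K(q) = 2*q
a(C) = C + 2*C² (a(C) = (C² + C²) + C = 2*C² + C = C + 2*C²)
w(X, g) = 1/(7*X*(1 + 2*X)) (w(X, g) = 1/((2*5 + X*(1 + 2*X))*7 - 70) = 1/((10 + X*(1 + 2*X))*7 - 70) = 1/((70 + 7*X*(1 + 2*X)) - 70) = 1/(7*X*(1 + 2*X)))
1/((8408 - 12812) + w(43, 63)) = 1/((8408 - 12812) + (⅐)/(43*(1 + 2*43))) = 1/(-4404 + (⅐)*(1/43)/(1 + 86)) = 1/(-4404 + (⅐)*(1/43)/87) = 1/(-4404 + (⅐)*(1/43)*(1/87)) = 1/(-4404 + 1/26187) = 1/(-115327547/26187) = -26187/115327547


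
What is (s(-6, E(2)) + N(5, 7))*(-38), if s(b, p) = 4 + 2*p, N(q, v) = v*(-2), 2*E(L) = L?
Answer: 304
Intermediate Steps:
E(L) = L/2
N(q, v) = -2*v
(s(-6, E(2)) + N(5, 7))*(-38) = ((4 + 2*((1/2)*2)) - 2*7)*(-38) = ((4 + 2*1) - 14)*(-38) = ((4 + 2) - 14)*(-38) = (6 - 14)*(-38) = -8*(-38) = 304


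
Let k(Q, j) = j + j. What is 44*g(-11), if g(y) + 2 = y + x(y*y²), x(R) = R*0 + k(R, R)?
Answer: -117700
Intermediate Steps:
k(Q, j) = 2*j
x(R) = 2*R (x(R) = R*0 + 2*R = 0 + 2*R = 2*R)
g(y) = -2 + y + 2*y³ (g(y) = -2 + (y + 2*(y*y²)) = -2 + (y + 2*y³) = -2 + y + 2*y³)
44*g(-11) = 44*(-2 - 11 + 2*(-11)³) = 44*(-2 - 11 + 2*(-1331)) = 44*(-2 - 11 - 2662) = 44*(-2675) = -117700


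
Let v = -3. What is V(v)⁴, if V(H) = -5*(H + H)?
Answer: 810000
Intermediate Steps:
V(H) = -10*H
V(v)⁴ = (-10*(-3))⁴ = 30⁴ = 810000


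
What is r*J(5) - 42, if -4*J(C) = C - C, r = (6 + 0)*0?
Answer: -42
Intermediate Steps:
r = 0 (r = 6*0 = 0)
J(C) = 0 (J(C) = -(C - C)/4 = -¼*0 = 0)
r*J(5) - 42 = 0*0 - 42 = 0 - 42 = -42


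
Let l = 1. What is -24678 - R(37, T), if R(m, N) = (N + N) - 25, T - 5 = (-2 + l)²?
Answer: -24665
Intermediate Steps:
T = 6 (T = 5 + (-2 + 1)² = 5 + (-1)² = 5 + 1 = 6)
R(m, N) = -25 + 2*N (R(m, N) = 2*N - 25 = -25 + 2*N)
-24678 - R(37, T) = -24678 - (-25 + 2*6) = -24678 - (-25 + 12) = -24678 - 1*(-13) = -24678 + 13 = -24665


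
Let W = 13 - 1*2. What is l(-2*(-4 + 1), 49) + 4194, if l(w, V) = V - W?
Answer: 4232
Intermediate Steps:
W = 11 (W = 13 - 2 = 11)
l(w, V) = -11 + V (l(w, V) = V - 1*11 = V - 11 = -11 + V)
l(-2*(-4 + 1), 49) + 4194 = (-11 + 49) + 4194 = 38 + 4194 = 4232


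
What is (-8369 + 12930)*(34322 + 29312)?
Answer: 290234674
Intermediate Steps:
(-8369 + 12930)*(34322 + 29312) = 4561*63634 = 290234674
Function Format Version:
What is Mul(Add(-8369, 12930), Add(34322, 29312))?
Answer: 290234674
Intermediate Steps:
Mul(Add(-8369, 12930), Add(34322, 29312)) = Mul(4561, 63634) = 290234674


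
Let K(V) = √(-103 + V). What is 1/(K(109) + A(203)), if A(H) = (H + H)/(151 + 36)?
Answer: -37961/22489 + 34969*√6/44978 ≈ 0.21642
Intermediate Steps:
A(H) = 2*H/187 (A(H) = (2*H)/187 = (2*H)*(1/187) = 2*H/187)
1/(K(109) + A(203)) = 1/(√(-103 + 109) + (2/187)*203) = 1/(√6 + 406/187) = 1/(406/187 + √6)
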